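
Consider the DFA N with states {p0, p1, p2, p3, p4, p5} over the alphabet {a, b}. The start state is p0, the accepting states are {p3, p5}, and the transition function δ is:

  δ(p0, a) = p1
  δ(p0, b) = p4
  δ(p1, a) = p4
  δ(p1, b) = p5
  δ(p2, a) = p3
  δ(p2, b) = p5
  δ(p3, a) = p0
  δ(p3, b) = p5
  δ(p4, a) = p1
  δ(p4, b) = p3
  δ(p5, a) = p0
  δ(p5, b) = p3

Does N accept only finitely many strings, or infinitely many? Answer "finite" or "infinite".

State p1 is reachable from the start and can reach an accepting state, and it lies on the cycle p1 → p4 → p1.
Traversing that cycle any number of times yields accepted strings of unbounded length, so the language is infinite.

infinite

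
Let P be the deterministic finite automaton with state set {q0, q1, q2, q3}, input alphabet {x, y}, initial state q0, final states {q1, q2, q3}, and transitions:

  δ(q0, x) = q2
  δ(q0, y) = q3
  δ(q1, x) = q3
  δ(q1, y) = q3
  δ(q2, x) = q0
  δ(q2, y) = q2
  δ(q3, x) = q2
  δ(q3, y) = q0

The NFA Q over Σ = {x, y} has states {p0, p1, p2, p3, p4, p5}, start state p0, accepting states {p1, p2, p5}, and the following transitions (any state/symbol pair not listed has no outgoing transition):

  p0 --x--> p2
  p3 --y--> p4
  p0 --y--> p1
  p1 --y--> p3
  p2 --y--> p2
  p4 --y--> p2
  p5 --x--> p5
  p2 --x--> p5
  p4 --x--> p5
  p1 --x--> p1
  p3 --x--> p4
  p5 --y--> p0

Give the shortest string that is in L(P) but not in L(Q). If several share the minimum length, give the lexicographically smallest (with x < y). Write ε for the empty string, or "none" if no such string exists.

xxy

The string xxy is accepted by P but not by Q.
No shorter string lies in the difference, and xxy is the lexicographically first length-3 string in L(P) \ L(Q).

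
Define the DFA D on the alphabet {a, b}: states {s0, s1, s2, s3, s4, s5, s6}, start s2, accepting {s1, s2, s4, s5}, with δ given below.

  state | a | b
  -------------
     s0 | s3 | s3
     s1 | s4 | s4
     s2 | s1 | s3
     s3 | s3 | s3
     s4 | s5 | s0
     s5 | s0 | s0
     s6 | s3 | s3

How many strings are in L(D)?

6

The useful subgraph on states {s1, s2, s4, s5} is acyclic, so L(D) is finite; the longest accepting path visits 4 useful states, giving maximum string length 3.
Counting accepting paths from s2 by length: 1 of length 0, 1 of length 1, 2 of length 2, 2 of length 3. Total 6.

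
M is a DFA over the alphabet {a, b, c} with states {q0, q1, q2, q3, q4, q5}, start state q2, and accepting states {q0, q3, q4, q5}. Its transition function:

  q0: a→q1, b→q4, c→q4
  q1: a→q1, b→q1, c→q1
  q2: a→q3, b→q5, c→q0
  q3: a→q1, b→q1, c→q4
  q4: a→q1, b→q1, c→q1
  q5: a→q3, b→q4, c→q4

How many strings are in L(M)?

The useful subgraph on states {q0, q2, q3, q4, q5} is acyclic, so L(M) is finite; the longest accepting path visits 4 useful states, giving maximum string length 3.
Counting accepting paths from q2 by length: 3 of length 1, 6 of length 2, 1 of length 3. Total 10.

10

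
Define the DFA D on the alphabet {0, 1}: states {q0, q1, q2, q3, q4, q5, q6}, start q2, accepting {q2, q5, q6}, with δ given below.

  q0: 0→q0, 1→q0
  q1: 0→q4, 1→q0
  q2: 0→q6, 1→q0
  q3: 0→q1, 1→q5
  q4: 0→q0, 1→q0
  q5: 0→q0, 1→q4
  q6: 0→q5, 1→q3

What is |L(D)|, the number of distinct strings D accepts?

The useful subgraph on states {q2, q3, q5, q6} is acyclic, so L(D) is finite; the longest accepting path visits 4 useful states, giving maximum string length 3.
Counting accepting paths from q2 by length: 1 of length 0, 1 of length 1, 1 of length 2, 1 of length 3. Total 4.

4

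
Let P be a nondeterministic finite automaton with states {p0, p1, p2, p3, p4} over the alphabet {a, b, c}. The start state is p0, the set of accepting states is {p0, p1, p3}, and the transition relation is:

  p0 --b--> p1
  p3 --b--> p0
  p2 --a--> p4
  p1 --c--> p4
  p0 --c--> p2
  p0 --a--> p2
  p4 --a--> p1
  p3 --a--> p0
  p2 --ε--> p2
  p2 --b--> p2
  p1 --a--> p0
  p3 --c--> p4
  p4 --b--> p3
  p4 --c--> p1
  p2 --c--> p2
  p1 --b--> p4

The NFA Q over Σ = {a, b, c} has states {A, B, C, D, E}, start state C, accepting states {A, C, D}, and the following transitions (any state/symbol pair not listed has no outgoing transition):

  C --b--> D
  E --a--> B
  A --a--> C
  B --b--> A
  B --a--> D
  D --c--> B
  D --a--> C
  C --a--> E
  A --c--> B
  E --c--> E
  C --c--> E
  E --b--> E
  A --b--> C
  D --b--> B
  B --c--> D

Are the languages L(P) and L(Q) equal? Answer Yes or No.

Yes

Exploring the product automaton P × Q from the start pair (p0, C), following both machines on each input symbol, reaches 5 state pairs: (p0, C), (p2, E), (p1, D), (p4, B), (p3, A).
P accepts in {p0, p1, p3} and Q accepts in {A, C, D}. In every reachable pair the two components are either both accepting — (p0, C), (p1, D), (p3, A) — or both non-accepting, so no string is accepted by exactly one of the machines: L(P) \ L(Q) and L(Q) \ L(P) are both empty.
Hence every string is accepted by P iff it is accepted by Q, and the two languages coincide.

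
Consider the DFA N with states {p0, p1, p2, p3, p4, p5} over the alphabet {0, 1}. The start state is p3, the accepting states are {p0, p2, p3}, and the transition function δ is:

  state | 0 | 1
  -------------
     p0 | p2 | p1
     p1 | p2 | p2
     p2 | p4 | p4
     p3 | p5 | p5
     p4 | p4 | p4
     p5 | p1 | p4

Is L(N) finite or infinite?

The useful states (reachable from p3 and able to reach an accepting state) are {p1, p2, p3, p5}.
Restricted to these states the transition graph has no cycle, so every accepting path has bounded length and L is finite.

finite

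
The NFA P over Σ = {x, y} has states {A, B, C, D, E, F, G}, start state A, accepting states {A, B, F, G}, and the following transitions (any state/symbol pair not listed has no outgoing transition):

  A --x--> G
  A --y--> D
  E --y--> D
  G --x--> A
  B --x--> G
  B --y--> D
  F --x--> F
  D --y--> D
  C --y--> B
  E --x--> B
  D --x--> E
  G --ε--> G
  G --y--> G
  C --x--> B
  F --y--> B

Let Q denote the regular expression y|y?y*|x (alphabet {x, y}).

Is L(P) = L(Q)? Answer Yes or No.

No

The string xx is accepted by P but rejected by Q.
So L(P) ≠ L(Q).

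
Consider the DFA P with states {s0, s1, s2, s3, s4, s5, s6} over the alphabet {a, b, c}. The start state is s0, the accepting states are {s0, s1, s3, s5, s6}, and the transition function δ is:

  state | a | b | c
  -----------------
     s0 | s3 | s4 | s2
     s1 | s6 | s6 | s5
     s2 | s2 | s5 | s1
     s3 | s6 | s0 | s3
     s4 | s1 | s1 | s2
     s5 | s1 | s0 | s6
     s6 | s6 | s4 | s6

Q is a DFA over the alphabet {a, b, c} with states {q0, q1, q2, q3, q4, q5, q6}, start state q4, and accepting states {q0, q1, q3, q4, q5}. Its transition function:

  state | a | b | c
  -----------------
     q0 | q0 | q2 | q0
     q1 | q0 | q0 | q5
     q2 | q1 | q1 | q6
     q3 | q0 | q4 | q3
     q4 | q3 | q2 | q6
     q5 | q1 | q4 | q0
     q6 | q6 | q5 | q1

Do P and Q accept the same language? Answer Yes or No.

Yes

Exploring the product automaton P × Q from the start pair (s0, q4), following both machines on each input symbol, reaches 7 state pairs: (s0, q4), (s3, q3), (s4, q2), (s2, q6), (s6, q0), (s1, q1), (s5, q5).
P accepts in {s0, s1, s3, s5, s6} and Q accepts in {q0, q1, q3, q4, q5}. In every reachable pair the two components are either both accepting — (s0, q4), (s3, q3), (s6, q0), (s1, q1), (s5, q5) — or both non-accepting, so no string is accepted by exactly one of the machines: L(P) \ L(Q) and L(Q) \ L(P) are both empty.
Hence every string is accepted by P iff it is accepted by Q, and the two languages coincide.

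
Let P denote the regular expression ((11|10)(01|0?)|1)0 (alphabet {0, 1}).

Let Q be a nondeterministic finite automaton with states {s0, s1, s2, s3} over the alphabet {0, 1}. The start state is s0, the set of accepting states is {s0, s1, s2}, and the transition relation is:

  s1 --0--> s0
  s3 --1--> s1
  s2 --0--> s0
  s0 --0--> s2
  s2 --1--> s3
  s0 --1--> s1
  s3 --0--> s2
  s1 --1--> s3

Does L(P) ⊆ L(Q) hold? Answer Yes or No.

Converting the expression P to a DFA (subset construction, then merging equivalent states) gives the minimal DFA with states {p0, p1, p2, p3, p4, p5, p6, p7}, start state p0, accepting states {p3, p5, p6} and transitions p0: 0→p1, 1→p2; p1: 0→p1, 1→p1; p2: 0→p3, 1→p4; p3: 0→p5, 1→p1; p4: 0→p5, 1→p1; p5: 0→p6, 1→p7; p6: 0→p1, 1→p1; p7: 0→p6, 1→p1.
Exploring the product automaton P × Q from the start pair (p0, s0), following both machines on each input symbol, reaches 12 state pairs: (p0, s0), (p1, s2), (p2, s1), (p1, s0), (p1, s3), (p3, s0), (p4, s3), (p1, s1), (p5, s2), (p6, s0), (p7, s3), (p6, s2).
P accepts in {p3, p5, p6} and Q accepts in {s0, s1, s2}. The reachable pairs whose P-component is accepting are (p3, s0), (p5, s2), (p6, s0), (p6, s2); in each of them the Q-component is accepting too, so the product for L(P) \ L(Q) (P-component accepting, Q-component rejecting) has no reachable accepting pair and the difference is empty.
Hence every string in L(P) is also in L(Q).

Yes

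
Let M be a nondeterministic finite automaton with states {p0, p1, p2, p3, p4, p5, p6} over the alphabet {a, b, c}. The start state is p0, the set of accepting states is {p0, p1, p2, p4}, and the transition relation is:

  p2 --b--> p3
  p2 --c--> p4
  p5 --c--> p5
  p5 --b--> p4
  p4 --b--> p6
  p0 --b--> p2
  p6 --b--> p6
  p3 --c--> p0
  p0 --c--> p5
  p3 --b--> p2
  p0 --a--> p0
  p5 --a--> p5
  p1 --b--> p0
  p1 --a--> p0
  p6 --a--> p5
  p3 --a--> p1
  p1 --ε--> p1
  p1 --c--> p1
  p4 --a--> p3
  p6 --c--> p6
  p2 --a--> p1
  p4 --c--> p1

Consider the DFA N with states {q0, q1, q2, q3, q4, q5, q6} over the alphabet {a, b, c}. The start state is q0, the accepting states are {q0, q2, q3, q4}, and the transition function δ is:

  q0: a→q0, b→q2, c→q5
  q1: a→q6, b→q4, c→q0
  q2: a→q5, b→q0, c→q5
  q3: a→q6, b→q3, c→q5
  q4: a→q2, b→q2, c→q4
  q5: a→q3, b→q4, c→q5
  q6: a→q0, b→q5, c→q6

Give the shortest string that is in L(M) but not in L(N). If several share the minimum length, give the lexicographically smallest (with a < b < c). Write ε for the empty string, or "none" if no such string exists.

ba

The string ba is accepted by M but not by N.
No shorter string lies in the difference, and ba is the lexicographically first length-2 string in L(M) \ L(N).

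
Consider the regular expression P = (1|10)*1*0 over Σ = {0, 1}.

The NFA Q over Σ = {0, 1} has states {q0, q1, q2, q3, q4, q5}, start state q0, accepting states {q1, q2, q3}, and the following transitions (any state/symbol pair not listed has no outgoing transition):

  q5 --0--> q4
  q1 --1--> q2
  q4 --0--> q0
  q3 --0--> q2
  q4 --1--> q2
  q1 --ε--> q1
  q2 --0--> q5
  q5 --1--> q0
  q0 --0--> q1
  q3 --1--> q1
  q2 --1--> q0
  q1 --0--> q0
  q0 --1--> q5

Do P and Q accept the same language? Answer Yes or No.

No

The string 10 is accepted by P but rejected by Q.
So L(P) ≠ L(Q).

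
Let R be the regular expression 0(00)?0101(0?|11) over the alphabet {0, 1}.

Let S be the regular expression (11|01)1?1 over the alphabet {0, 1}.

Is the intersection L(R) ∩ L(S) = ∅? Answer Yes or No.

Converting the expression R to a DFA (subset construction, then merging equivalent states) gives the minimal DFA with states {r0, r1, r2, r3, r4, r5, r6, r7, r8, r9, r10}, start state r0, accepting states {r8, r9} and transitions r0: 0→r1, 1→r2; r1: 0→r3, 1→r2; r2: 0→r2, 1→r2; r3: 0→r4, 1→r5; r4: 0→r6, 1→r2; r5: 0→r7, 1→r2; r6: 0→r2, 1→r5; r7: 0→r2, 1→r8; r8: 0→r9, 1→r10; r9: 0→r2, 1→r2; r10: 0→r2, 1→r9.
Converting the expression S to a DFA (subset construction, then merging equivalent states) gives the minimal DFA with states {s0, s1, s2, s3, s4, s5}, start state s0, accepting states {s4, s5} and transitions s0: 0→s1, 1→s1; s1: 0→s2, 1→s3; s2: 0→s2, 1→s2; s3: 0→s2, 1→s4; s4: 0→s2, 1→s5; s5: 0→s2, 1→s2.
Exploring the product automaton R × S from the start pair (r0, s0), following both machines on each input symbol, reaches 15 state pairs: (r0, s0), (r1, s1), (r2, s1), (r3, s2), (r2, s3), (r2, s2), (r4, s2), (r5, s2), (r2, s4), (r6, s2), (r7, s2), (r2, s5), (r8, s2), (r9, s2), (r10, s2).
R accepts in {r8, r9} and S accepts in {s4, s5}; no reachable pair has both components accepting, so no string drives both machines to acceptance simultaneously and L(R) ∩ L(S) = ∅.
So no string is accepted by both, and the intersection is empty.

Yes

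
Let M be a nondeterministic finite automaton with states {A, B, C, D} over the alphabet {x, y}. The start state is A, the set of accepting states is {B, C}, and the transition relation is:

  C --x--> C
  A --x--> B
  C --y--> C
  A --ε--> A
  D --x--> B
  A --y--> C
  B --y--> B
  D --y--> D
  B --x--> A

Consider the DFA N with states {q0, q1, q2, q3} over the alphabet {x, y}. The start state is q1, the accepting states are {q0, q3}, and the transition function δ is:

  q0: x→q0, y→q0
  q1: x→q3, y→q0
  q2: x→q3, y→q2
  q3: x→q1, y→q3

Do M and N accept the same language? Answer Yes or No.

Exploring the product automaton M × N from the start pair (A, q1), following both machines on each input symbol, reaches 3 state pairs: (A, q1), (B, q3), (C, q0).
M accepts in {B, C} and N accepts in {q0, q3}. In every reachable pair the two components are either both accepting — (B, q3), (C, q0) — or both non-accepting, so no string is accepted by exactly one of the machines: L(M) \ L(N) and L(N) \ L(M) are both empty.
Hence every string is accepted by M iff it is accepted by N, and the two languages coincide.

Yes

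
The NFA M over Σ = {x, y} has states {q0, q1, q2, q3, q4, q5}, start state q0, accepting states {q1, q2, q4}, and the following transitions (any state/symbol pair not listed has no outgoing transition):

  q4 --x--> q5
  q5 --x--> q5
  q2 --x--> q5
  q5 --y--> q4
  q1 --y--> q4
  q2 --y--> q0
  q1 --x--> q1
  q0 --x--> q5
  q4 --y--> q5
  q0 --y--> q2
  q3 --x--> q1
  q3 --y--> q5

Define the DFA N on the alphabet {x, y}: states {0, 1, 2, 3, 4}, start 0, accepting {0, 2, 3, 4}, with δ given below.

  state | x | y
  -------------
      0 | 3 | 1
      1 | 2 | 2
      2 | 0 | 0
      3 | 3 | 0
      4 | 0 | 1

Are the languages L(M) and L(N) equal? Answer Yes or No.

No

The string y is accepted by M but rejected by N.
So L(M) ≠ L(N).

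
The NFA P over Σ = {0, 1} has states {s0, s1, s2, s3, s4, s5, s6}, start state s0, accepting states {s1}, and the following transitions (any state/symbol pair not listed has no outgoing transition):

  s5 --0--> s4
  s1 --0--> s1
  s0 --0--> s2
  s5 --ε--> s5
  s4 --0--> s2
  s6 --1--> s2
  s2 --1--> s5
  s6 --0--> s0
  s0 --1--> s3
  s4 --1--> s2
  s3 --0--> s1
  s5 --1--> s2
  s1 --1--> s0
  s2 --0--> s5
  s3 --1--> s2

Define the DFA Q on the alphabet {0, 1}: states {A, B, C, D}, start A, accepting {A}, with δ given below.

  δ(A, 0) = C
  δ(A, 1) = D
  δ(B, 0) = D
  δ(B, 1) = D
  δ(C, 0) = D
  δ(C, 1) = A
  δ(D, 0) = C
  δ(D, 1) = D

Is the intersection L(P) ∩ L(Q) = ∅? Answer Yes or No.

Exploring the product automaton P × Q from the start pair (s0, A), following both machines on each input symbol, reaches 13 state pairs: (s0, A), (s2, C), (s3, D), (s5, D), (s5, A), (s1, C), (s2, D), (s4, C), (s1, D), (s5, C), (s2, A), (s0, D), (s4, D).
P accepts in {s1} and Q accepts in {A}; no reachable pair has both components accepting, so no string drives both machines to acceptance simultaneously and L(P) ∩ L(Q) = ∅.
So no string is accepted by both, and the intersection is empty.

Yes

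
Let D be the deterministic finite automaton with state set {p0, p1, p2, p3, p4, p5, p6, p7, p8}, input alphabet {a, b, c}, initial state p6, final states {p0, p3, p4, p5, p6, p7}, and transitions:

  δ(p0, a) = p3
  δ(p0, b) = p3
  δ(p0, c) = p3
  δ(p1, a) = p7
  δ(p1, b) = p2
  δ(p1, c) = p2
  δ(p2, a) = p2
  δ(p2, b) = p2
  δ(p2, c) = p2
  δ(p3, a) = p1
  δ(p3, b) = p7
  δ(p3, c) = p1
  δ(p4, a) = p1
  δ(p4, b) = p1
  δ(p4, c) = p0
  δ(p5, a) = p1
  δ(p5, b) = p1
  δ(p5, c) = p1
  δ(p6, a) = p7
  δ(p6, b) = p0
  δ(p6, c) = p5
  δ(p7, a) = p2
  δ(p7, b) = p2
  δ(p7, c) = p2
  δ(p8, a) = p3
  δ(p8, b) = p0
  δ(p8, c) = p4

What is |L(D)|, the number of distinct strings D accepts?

19

The useful subgraph on states {p0, p1, p3, p5, p6, p7} is acyclic, so L(D) is finite; the longest accepting path visits 5 useful states, giving maximum string length 4.
Counting accepting paths from p6 by length: 1 of length 0, 3 of length 1, 3 of length 2, 6 of length 3, 6 of length 4. Total 19.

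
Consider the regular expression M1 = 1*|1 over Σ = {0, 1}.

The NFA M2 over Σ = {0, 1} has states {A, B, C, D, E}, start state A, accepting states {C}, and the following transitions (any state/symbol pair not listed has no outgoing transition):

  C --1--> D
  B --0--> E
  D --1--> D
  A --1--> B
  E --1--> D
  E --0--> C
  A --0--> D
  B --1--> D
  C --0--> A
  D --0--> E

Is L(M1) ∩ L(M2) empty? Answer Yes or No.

Converting the expression M1 to a DFA (subset construction, then merging equivalent states) gives the minimal DFA with states {r0, r1}, start state r0, accepting states {r0} and transitions r0: 0→r1, 1→r0; r1: 0→r1, 1→r1.
Exploring the product automaton M1 × M2 from the start pair (r0, A), following both machines on each input symbol, reaches 8 state pairs: (r0, A), (r1, D), (r0, B), (r1, E), (r0, D), (r1, C), (r1, A), (r1, B).
M1 accepts in {r0} and M2 accepts in {C}; no reachable pair has both components accepting, so no string drives both machines to acceptance simultaneously and L(M1) ∩ L(M2) = ∅.
So no string is accepted by both, and the intersection is empty.

Yes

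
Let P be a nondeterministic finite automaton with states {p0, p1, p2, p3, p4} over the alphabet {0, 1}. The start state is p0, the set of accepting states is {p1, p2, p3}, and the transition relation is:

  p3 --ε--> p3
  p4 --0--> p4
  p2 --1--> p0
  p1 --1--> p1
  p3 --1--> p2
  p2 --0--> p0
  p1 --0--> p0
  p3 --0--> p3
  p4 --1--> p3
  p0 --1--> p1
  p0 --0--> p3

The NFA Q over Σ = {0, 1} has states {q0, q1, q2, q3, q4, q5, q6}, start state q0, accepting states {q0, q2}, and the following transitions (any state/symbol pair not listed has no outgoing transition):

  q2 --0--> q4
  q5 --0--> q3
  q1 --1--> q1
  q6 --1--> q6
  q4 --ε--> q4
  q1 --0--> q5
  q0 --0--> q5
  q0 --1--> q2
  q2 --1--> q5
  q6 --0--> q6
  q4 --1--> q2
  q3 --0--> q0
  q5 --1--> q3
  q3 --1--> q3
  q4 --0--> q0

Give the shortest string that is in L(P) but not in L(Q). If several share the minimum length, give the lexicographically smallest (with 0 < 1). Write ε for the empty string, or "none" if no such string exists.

The string 0 is accepted by P but not by Q.
No shorter string lies in the difference, and 0 is the lexicographically first length-1 string in L(P) \ L(Q).

0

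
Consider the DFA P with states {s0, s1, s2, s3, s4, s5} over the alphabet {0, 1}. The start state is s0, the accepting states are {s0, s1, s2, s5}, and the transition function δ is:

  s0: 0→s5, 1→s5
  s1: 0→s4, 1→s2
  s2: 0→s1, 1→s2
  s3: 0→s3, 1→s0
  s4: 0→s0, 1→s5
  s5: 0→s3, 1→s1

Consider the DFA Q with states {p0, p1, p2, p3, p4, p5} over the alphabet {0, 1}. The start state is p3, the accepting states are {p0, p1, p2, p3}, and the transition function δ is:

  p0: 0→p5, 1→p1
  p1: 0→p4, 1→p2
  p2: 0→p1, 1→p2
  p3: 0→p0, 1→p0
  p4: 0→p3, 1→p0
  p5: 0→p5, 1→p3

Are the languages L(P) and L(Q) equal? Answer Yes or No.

Exploring the product automaton P × Q from the start pair (s0, p3), following both machines on each input symbol, reaches 6 state pairs: (s0, p3), (s5, p0), (s3, p5), (s1, p1), (s4, p4), (s2, p2).
P accepts in {s0, s1, s2, s5} and Q accepts in {p0, p1, p2, p3}. In every reachable pair the two components are either both accepting — (s0, p3), (s5, p0), (s1, p1), (s2, p2) — or both non-accepting, so no string is accepted by exactly one of the machines: L(P) \ L(Q) and L(Q) \ L(P) are both empty.
Hence every string is accepted by P iff it is accepted by Q, and the two languages coincide.

Yes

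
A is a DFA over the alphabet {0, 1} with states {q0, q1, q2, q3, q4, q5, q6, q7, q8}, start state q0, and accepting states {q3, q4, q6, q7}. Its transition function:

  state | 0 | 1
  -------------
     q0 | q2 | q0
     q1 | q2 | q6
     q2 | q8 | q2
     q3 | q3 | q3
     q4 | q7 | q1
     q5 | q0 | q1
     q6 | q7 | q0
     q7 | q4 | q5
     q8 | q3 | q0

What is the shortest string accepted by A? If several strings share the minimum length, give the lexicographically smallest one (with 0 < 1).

000

A breadth-first search from q0 reaches an accepting state first via the path q0 → q2 → q8 → q3 on input 000.
No string of length < 3 is accepted (BFS exhausts all shorter strings without reaching an accepting state), and 000 is the lexicographically least accepting string of length 3.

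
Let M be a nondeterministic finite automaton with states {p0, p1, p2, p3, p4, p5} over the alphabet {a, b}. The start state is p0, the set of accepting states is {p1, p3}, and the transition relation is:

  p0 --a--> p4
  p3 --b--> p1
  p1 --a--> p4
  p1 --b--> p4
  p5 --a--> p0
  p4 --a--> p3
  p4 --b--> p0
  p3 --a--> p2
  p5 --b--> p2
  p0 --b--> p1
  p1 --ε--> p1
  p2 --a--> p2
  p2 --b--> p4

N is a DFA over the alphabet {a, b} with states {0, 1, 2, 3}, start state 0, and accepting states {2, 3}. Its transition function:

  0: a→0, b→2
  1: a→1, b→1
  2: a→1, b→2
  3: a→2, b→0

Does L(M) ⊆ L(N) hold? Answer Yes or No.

The string aa is in L(M) but not in L(N).
So L(M) ⊄ L(N).

No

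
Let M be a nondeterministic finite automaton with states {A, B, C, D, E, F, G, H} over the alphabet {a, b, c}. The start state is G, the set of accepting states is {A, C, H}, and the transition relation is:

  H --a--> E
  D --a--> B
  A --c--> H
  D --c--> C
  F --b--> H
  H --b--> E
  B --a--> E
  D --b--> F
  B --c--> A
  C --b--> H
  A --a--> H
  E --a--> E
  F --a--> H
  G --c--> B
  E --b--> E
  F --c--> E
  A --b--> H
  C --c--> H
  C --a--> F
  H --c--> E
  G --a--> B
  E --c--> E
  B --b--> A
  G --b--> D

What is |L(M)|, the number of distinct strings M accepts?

31

The useful subgraph on states {A, B, C, D, F, G, H} is acyclic, so L(M) is finite; the longest accepting path visits 5 useful states, giving maximum string length 4.
Counting accepting paths from G by length: 5 of length 2, 18 of length 3, 8 of length 4. Total 31.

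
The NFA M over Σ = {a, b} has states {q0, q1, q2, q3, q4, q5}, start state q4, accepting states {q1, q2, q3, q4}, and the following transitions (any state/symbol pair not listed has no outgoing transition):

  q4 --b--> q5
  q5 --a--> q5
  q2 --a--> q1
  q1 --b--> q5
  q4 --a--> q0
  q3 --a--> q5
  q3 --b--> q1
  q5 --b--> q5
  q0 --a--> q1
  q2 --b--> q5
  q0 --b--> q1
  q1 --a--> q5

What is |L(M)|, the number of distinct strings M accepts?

3

The useful subgraph on states {q0, q1, q4} is acyclic, so L(M) is finite; the longest accepting path visits 3 useful states, giving maximum string length 2.
Counting accepting paths from q4 by length: 1 of length 0, 2 of length 2. Total 3.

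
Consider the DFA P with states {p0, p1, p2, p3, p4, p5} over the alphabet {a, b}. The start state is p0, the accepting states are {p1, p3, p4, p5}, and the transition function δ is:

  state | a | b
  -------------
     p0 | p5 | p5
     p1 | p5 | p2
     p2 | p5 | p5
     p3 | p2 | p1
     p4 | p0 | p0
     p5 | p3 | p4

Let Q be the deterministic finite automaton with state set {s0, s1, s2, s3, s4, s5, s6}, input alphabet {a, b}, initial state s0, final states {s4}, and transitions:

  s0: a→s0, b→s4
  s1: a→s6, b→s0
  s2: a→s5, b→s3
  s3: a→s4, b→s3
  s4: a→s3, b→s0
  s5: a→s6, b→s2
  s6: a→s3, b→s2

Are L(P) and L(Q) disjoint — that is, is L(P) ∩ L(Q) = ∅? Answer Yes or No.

The string b is accepted by both P and Q.
Hence L(P) ∩ L(Q) ≠ ∅.

No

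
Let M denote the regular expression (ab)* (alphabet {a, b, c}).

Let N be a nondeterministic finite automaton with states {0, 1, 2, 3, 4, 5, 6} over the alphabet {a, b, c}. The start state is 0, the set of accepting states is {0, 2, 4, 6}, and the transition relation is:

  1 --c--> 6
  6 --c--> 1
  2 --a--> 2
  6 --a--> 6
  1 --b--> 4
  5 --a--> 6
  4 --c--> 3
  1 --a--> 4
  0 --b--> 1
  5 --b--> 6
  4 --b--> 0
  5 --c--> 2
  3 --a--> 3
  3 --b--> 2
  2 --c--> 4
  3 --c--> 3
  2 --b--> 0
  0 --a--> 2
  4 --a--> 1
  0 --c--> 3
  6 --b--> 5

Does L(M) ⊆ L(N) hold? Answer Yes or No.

Yes

Converting the expression M to a DFA (subset construction, then merging equivalent states) gives the minimal DFA with states {m0, m1, m2}, start state m0, accepting states {m0} and transitions m0: a→m1, b→m2, c→m2; m1: a→m2, b→m0, c→m2; m2: a→m2, b→m2, c→m2.
Exploring the product automaton M × N from the start pair (m0, 0), following both machines on each input symbol, reaches 9 state pairs: (m0, 0), (m1, 2), (m2, 1), (m2, 3), (m2, 2), (m2, 4), (m2, 6), (m2, 0), (m2, 5).
M accepts in {m0} and N accepts in {0, 2, 4, 6}. The reachable pairs whose M-component is accepting are (m0, 0); in each of them the N-component is accepting too, so the product for L(M) \ L(N) (M-component accepting, N-component rejecting) has no reachable accepting pair and the difference is empty.
Hence every string in L(M) is also in L(N).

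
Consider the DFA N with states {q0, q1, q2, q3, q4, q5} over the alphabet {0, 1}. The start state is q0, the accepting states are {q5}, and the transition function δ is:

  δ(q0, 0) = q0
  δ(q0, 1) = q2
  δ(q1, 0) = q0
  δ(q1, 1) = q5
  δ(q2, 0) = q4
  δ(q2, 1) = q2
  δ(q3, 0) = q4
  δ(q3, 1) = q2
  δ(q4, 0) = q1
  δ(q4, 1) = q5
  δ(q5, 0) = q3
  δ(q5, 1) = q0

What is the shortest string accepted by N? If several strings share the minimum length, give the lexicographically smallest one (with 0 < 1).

101

A breadth-first search from q0 reaches an accepting state first via the path q0 → q2 → q4 → q5 on input 101.
No string of length < 3 is accepted (BFS exhausts all shorter strings without reaching an accepting state), and 101 is the lexicographically least accepting string of length 3.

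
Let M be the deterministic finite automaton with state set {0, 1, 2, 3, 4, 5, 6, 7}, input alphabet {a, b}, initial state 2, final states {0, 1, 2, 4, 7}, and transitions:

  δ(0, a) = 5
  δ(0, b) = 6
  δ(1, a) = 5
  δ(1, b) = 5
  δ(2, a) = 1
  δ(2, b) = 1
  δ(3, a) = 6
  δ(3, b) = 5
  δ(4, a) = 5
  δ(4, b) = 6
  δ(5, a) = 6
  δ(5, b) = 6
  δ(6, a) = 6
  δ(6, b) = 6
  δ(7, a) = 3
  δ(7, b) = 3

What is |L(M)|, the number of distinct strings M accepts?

3

The useful subgraph on states {1, 2} is acyclic, so L(M) is finite; the longest accepting path visits 2 useful states, giving maximum string length 1.
Counting accepting paths from 2 by length: 1 of length 0, 2 of length 1. Total 3.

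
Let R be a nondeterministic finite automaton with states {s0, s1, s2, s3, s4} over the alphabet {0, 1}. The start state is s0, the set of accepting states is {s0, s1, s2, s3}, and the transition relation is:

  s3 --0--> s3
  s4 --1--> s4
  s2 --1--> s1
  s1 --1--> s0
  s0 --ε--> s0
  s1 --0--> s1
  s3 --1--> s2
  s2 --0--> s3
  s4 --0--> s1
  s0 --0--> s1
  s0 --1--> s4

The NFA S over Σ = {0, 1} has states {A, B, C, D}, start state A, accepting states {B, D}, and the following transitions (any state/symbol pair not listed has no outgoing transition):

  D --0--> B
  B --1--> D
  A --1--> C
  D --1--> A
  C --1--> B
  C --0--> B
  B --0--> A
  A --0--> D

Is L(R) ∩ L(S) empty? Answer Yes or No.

The string 0 is accepted by both R and S.
Hence L(R) ∩ L(S) ≠ ∅.

No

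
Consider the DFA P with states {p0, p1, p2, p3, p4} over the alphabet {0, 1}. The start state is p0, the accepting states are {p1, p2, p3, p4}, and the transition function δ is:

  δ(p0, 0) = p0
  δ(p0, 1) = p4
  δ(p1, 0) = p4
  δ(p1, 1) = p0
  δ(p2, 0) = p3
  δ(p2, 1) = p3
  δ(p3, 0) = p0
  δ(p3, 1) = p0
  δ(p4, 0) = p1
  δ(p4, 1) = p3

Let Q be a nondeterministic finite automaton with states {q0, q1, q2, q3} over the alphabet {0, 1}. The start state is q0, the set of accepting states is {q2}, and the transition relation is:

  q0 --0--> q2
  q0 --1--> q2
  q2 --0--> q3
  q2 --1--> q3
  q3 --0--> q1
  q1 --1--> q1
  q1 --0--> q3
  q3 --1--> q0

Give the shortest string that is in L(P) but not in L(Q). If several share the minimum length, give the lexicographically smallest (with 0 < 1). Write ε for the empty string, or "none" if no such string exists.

The string 01 is accepted by P but not by Q.
No shorter string lies in the difference, and 01 is the lexicographically first length-2 string in L(P) \ L(Q).

01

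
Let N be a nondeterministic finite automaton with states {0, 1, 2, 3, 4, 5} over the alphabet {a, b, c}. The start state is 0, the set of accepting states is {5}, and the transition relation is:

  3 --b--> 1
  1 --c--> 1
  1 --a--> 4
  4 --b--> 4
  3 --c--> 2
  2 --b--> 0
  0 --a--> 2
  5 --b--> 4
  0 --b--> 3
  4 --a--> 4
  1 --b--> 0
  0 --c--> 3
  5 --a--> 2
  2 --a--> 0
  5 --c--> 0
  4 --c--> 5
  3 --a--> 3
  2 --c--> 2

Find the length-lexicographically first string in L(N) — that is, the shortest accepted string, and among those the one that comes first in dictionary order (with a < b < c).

A breadth-first search from 0 reaches an accepting state first via the path 0 → 3 → 1 → 4 → 5 on input bbac.
No string of length < 4 is accepted (BFS exhausts all shorter strings without reaching an accepting state), and bbac is the lexicographically least accepting string of length 4.

bbac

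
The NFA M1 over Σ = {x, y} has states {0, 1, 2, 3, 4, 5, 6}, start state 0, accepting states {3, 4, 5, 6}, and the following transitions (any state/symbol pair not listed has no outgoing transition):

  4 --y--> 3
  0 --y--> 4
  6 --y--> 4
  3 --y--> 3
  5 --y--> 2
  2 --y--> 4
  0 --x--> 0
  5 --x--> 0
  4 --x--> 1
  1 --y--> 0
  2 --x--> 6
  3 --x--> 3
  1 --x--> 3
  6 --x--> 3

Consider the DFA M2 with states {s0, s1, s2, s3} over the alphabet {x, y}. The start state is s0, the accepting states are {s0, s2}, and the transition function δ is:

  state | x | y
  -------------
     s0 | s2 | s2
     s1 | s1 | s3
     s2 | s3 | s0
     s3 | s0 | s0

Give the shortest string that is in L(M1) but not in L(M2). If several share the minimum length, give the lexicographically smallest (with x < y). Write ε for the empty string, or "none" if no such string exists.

xyxx

The string xyxx is accepted by M1 but not by M2.
No shorter string lies in the difference, and xyxx is the lexicographically first length-4 string in L(M1) \ L(M2).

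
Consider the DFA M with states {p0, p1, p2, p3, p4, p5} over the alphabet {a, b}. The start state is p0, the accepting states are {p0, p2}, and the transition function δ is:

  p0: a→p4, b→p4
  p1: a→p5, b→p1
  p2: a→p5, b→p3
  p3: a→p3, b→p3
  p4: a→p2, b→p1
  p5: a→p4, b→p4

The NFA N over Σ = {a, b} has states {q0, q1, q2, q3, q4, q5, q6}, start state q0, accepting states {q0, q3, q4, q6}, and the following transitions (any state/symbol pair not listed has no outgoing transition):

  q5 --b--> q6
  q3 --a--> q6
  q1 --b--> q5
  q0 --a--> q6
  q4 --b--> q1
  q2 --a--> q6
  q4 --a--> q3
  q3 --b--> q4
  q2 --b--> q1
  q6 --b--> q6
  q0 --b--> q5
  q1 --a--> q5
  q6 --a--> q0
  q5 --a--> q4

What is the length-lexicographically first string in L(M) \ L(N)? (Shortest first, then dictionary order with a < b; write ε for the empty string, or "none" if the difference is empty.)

aaaababa

The string aaaababa is accepted by M but not by N.
No shorter string lies in the difference, and aaaababa is the lexicographically first length-8 string in L(M) \ L(N).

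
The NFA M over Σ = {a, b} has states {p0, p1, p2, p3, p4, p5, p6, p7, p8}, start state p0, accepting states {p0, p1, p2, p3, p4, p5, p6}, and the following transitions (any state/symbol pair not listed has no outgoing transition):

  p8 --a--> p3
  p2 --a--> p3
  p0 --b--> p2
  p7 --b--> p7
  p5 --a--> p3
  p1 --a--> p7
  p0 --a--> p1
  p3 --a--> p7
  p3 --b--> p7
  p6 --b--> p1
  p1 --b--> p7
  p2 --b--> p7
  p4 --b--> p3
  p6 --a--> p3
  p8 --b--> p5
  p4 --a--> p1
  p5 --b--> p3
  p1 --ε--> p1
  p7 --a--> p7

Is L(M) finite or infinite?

The useful states (reachable from p0 and able to reach an accepting state) are {p0, p1, p2, p3}.
Restricted to these states the transition graph has no cycle, so every accepting path has bounded length and L is finite.

finite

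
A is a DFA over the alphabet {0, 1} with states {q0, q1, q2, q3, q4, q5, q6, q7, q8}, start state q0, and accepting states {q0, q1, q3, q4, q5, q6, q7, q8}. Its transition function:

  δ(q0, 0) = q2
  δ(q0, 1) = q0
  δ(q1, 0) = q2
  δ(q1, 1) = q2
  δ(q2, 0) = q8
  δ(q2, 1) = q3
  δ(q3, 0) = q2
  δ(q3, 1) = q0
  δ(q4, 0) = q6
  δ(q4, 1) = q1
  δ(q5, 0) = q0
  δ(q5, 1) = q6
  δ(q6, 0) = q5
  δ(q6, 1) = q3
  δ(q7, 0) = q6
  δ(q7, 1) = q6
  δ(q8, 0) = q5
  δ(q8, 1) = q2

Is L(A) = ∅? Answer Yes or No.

No

The empty string ε is accepted: the run q0 ends in the accepting state q0.
Since at least one string is accepted, L(A) is not empty.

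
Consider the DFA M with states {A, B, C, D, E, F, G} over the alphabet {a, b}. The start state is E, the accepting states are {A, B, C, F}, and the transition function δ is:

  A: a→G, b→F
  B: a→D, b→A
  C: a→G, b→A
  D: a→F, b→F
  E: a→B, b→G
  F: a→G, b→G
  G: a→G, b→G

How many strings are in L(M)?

The useful subgraph on states {A, B, D, E, F} is acyclic, so L(M) is finite; the longest accepting path visits 4 useful states, giving maximum string length 3.
Counting accepting paths from E by length: 1 of length 1, 1 of length 2, 3 of length 3. Total 5.

5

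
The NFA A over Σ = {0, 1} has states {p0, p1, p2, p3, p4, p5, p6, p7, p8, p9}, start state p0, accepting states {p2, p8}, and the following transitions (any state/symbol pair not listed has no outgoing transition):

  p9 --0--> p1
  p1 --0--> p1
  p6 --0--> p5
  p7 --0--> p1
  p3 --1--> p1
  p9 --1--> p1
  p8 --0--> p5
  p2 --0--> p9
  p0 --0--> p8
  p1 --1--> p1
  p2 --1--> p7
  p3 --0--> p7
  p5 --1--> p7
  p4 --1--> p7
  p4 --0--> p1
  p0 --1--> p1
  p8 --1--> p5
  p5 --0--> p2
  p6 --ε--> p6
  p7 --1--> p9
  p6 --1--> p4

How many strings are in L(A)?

3

The useful subgraph on states {p0, p2, p5, p8} is acyclic, so L(A) is finite; the longest accepting path visits 4 useful states, giving maximum string length 3.
Counting accepting paths from p0 by length: 1 of length 1, 2 of length 3. Total 3.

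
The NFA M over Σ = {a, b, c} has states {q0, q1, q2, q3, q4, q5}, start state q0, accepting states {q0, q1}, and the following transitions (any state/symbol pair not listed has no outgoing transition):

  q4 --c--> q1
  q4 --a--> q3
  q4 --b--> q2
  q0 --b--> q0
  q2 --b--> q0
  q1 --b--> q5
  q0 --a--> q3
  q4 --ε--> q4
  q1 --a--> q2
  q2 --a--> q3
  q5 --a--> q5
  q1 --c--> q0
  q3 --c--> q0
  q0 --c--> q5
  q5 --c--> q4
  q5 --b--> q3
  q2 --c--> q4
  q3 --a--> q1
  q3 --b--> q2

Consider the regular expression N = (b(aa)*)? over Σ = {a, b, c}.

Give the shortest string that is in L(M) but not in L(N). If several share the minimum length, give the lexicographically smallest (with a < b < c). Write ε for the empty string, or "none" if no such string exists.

aa

The string aa is accepted by M but not by N.
No shorter string lies in the difference, and aa is the lexicographically first length-2 string in L(M) \ L(N).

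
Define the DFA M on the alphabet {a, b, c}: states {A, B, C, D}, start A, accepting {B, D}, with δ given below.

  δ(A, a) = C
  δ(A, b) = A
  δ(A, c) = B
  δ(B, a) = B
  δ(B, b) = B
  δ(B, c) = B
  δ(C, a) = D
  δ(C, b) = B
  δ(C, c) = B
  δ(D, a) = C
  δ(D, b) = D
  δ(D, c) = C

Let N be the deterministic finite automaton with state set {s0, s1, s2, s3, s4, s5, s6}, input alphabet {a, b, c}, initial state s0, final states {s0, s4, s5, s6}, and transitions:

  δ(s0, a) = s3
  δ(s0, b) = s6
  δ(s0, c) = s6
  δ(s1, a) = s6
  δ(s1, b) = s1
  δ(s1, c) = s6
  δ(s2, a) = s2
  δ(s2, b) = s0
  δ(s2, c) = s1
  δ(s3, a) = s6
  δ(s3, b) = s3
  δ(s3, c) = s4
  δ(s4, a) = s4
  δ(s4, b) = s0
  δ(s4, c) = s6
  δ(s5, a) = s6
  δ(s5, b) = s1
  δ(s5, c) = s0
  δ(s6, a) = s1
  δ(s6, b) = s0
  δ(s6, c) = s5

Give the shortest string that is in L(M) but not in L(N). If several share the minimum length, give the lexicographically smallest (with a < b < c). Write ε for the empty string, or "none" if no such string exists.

ab

The string ab is accepted by M but not by N.
No shorter string lies in the difference, and ab is the lexicographically first length-2 string in L(M) \ L(N).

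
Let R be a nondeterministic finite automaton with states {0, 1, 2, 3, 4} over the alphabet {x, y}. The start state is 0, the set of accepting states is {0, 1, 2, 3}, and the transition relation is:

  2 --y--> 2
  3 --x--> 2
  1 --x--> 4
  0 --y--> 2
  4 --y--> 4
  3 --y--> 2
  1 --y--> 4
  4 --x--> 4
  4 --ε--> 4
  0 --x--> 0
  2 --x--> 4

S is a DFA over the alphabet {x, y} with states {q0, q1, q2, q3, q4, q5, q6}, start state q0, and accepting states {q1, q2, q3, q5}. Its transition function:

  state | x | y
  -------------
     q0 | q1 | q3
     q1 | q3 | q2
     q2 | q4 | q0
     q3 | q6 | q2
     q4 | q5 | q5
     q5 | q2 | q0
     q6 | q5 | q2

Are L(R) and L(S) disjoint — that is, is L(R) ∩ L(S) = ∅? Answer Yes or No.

No

The string x is accepted by both R and S.
Hence L(R) ∩ L(S) ≠ ∅.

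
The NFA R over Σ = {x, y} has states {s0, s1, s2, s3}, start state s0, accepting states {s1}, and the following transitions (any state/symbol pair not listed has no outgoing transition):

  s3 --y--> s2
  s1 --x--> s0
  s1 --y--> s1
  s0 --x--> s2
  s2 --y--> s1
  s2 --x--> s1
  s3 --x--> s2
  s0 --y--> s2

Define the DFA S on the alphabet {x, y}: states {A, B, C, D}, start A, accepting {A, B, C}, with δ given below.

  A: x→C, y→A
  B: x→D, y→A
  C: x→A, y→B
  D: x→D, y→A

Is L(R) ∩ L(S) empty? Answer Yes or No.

No

The string xx is accepted by both R and S.
Hence L(R) ∩ L(S) ≠ ∅.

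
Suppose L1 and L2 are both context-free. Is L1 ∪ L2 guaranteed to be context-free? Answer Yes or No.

Yes

Take grammars for L₁ and L₂ with disjoint nonterminals and start symbols S₁, S₂; the grammar with a new start symbol and productions S → S₁ | S₂ generates L₁ ∪ L₂.
So the context-free languages are closed under union.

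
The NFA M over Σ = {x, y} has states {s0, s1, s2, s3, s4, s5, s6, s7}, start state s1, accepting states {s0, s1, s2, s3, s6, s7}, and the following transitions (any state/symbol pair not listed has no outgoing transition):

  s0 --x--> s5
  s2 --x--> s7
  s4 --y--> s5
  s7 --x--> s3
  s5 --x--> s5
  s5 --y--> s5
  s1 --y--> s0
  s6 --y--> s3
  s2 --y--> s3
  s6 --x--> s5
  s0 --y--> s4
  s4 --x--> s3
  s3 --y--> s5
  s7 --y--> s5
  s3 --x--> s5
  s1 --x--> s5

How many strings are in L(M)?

The useful subgraph on states {s0, s1, s3, s4} is acyclic, so L(M) is finite; the longest accepting path visits 4 useful states, giving maximum string length 3.
Counting accepting paths from s1 by length: 1 of length 0, 1 of length 1, 1 of length 3. Total 3.

3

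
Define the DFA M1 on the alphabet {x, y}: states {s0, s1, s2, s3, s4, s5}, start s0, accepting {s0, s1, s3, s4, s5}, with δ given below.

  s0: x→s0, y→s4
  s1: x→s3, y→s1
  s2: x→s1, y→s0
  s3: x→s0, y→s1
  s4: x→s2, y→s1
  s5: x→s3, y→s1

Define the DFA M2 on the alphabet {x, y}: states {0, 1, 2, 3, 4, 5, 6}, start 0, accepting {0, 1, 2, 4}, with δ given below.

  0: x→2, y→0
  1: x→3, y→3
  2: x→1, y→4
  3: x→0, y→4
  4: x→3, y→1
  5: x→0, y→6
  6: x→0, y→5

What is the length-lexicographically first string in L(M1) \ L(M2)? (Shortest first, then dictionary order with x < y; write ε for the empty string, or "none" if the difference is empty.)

The string xxx is accepted by M1 but not by M2.
No shorter string lies in the difference, and xxx is the lexicographically first length-3 string in L(M1) \ L(M2).

xxx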